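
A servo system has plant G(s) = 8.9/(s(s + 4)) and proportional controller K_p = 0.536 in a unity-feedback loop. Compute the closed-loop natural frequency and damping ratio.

ω_n = 2.18 rad/s, ζ = 0.916

1 + K_p·G(s) = 0 gives s² + 4s + 4.77 = 0.
So ω_n² = 4.77 ⇒ ω_n = 2.184 rad/s, and ζ = 4/(2ω_n) = 0.916.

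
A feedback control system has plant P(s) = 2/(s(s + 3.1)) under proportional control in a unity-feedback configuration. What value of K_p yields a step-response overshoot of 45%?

From %OS = 100·exp(−πζ/√(1−ζ²)) = 45%, ζ = −ln(0.45)/√(π²+ln²(0.45)) = 0.2463.
Characteristic equation s² + 3.1s + 2K_p = 0 gives ζ = 3.1/(2√(2K_p)).
Setting ζ = 0.2463: √(2K_p) = 3.1/(2·0.2463) = 6.292, so K_p = 39.59/2 = 19.8.

K_p = 19.8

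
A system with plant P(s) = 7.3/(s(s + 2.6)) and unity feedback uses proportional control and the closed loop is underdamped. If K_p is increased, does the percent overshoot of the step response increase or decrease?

Characteristic equation s² + 2.6s + K_p·7.3 = 0: raising K_p raises ω_n while 2ζω_n = 2.6 is fixed, so ζ falls and overshoot grows.

increase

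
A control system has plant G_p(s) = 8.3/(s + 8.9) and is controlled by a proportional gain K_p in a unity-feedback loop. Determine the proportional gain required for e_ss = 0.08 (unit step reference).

K_p = 12.3

Steady-state error for a unit step on this type-0 loop is 1/(1 + K_p·G_p(0)).
G_p(0) = 0.9326. Require 1/(1 + K_p·0.9326) = 0.08, so 1 + 0.9326·K_p = 12.5.
K_p = (12.5 − 1)/0.9326 = 12.3.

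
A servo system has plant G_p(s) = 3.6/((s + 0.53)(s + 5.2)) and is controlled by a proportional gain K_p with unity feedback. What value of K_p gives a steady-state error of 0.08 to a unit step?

K_p = 8.8

The loop is type 0, so e_ss(step) = 1/(1 + K_pos) with K_pos = K_p·G_p(0).
G_p(0) = 1.306. Require 1/(1 + K_p·1.306) = 0.08, so 1 + 1.306·K_p = 12.5.
K_p = (12.5 − 1)/1.306 = 8.8.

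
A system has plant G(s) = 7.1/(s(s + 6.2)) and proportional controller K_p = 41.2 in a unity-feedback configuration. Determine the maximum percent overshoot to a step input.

From 1 + K_pG(s) = 0: s² + 6.2s + 292.5 = 0 ⇒ ω_n = 17.1, ζ = 0.1813.
%OS = 100·exp(−πζ/√(1−ζ²)) = 100·exp(−π·0.1813/√0.9671) = 56%.

56%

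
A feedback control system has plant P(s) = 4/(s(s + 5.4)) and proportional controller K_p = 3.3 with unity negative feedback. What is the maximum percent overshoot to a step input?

3.05%

The closed-loop denominator s² + 5.4s + 13.2 gives ω_n = √13.2 = 3.633 and ζ = 5.4/(2ω_n) = 0.7432.
%OS = 100·exp(−πζ/√(1−ζ²)) = 100·exp(−π·0.7432/√0.4477) = 3.05%.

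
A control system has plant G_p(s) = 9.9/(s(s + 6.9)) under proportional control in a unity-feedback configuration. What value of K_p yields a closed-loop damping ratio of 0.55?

Closed-loop characteristic equation: s² + 6.9s + K_p·9.9 = 0.
So ω_n = √(9.9K_p) and 2ζω_n = 6.9, giving ζ = 6.9/(2√(9.9K_p)).
Setting ζ = 0.55: √(9.9K_p) = 6.9/(2·0.55) = 6.273, so K_p = 39.35/9.9 = 3.97.

K_p = 3.97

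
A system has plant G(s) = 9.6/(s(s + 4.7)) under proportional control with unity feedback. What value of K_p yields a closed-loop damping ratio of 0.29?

K_p = 6.84

Closed-loop characteristic equation: s² + 4.7s + K_p·9.6 = 0.
So ω_n = √(9.6K_p) and 2ζω_n = 4.7, giving ζ = 4.7/(2√(9.6K_p)).
Setting ζ = 0.29: √(9.6K_p) = 4.7/(2·0.29) = 8.103, so K_p = 65.67/9.6 = 6.84.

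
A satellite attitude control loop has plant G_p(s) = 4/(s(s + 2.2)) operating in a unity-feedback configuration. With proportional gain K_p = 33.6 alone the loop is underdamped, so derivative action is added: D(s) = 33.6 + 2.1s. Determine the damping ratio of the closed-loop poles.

ζ = 0.457

Forward path: (33.6 + 2.1s)·4/(s(s+2.2)). The closed-loop characteristic equation is s² + (2.2 + 4·2.1)s + 4·33.6 = 0.
That is s² + 10.6s + 134.4 = 0, so ω_n = 11.59 rad/s and ζ = 10.6/(2·11.59) = 0.4572.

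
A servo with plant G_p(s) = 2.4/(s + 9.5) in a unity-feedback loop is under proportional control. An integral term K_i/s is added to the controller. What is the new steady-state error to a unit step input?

Adding integral action puts a pole at s = 0 in the forward path, raising the system type to 1; a type-1 loop has zero steady-state error to a step.

0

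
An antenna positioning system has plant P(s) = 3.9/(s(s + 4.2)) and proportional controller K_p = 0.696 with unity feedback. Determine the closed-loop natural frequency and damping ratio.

With unity feedback the closed-loop characteristic equation is s² + 4.2s + 0.696·3.9 = s² + 4.2s + 2.714 = 0.
Matching s² + 2ζω_n s + ω_n²: ω_n = √2.714 = 1.648 rad/s and 2ζω_n = 4.2, so ζ = 4.2/(2·1.648) = 1.27.

ω_n = 1.65 rad/s, ζ = 1.27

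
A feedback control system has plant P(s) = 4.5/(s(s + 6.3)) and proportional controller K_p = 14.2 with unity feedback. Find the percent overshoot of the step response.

Closed-loop characteristic equation: s² + 6.3s + 63.9 = 0, so ω_n = 7.994 rad/s and ζ = 6.3/(2·7.994) = 0.3941.
%OS = 100·exp(−πζ/√(1−ζ²)) = 100·exp(−π·0.3941/√0.8447) = 26%.

26%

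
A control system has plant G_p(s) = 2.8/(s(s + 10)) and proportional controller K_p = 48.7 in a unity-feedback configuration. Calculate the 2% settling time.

T_s ≈ 0.8 s

Closed-loop characteristic equation: s² + 10s + 136.4 = 0, so ω_n = 11.68 rad/s and ζ = 10/(2·11.68) = 0.4282.
2% settling time T_s ≈ 4/(ζω_n) = 4/5 = 0.8 s.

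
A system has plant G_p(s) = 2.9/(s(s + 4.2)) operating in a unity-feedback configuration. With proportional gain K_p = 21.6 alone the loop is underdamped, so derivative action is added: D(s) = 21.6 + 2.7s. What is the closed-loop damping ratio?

ζ = 0.76

Forward path: (21.6 + 2.7s)·2.9/(s(s+4.2)). The closed-loop characteristic equation is s² + (4.2 + 2.9·2.7)s + 2.9·21.6 = 0.
That is s² + 12.03s + 62.64 = 0, so ω_n = 7.915 rad/s and ζ = 12.03/(2·7.915) = 0.76.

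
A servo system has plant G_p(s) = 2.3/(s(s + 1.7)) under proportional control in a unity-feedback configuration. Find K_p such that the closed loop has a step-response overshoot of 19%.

From %OS = 100·exp(−πζ/√(1−ζ²)) = 19%, ζ = −ln(0.19)/√(π²+ln²(0.19)) = 0.4673.
Characteristic equation s² + 1.7s + 2.3K_p = 0 gives ζ = 1.7/(2√(2.3K_p)).
Setting ζ = 0.4673: √(2.3K_p) = 1.7/(2·0.4673) = 1.819, so K_p = 3.308/2.3 = 1.44.

K_p = 1.44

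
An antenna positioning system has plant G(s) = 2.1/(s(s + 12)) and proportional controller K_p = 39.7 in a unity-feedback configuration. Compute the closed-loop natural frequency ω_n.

ω_n = 9.13 rad/s

The closed-loop denominator is s(s+12) + 39.7·2.1 = s² + 12s + 83.37.
So ω_n² = 83.37 ⇒ ω_n = 9.131 rad/s, and ζ = 12/(2ω_n) = 0.657.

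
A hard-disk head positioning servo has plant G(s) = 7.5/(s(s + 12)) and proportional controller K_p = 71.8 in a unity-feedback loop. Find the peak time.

From 1 + K_pG(s) = 0: s² + 12s + 538.5 = 0 ⇒ ω_n = 23.21, ζ = 0.2586.
Damped frequency ω_d = ω_n√(1−ζ²) = 22.42 rad/s, so peak time T_p = π/ω_d = 0.14 s.

T_p = 0.14 s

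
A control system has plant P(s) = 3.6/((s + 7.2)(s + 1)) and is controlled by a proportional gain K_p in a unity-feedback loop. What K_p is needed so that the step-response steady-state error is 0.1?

Steady-state error for a unit step on this type-0 loop is 1/(1 + K_p·P(0)).
P(0) = 0.5. Require 1/(1 + K_p·0.5) = 0.1, so 1 + 0.5·K_p = 10.
K_p = (10 − 1)/0.5 = 18.

K_p = 18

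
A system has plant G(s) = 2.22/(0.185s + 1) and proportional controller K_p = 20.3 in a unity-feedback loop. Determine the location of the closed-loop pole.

Closed loop: T(s) = K_p·G/(1+K_p·G) = 45.07/(0.185s + 1 + 45.07), with pole at s = −(1 + 45.07)/0.185 = −249.

s = -249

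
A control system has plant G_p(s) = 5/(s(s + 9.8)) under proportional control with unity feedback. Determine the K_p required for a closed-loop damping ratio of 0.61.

K_p = 12.9

Closed-loop characteristic equation: s² + 9.8s + K_p·5 = 0.
So ω_n = √(5K_p) and 2ζω_n = 9.8, giving ζ = 9.8/(2√(5K_p)).
Setting ζ = 0.61: √(5K_p) = 9.8/(2·0.61) = 8.033, so K_p = 64.53/5 = 12.9.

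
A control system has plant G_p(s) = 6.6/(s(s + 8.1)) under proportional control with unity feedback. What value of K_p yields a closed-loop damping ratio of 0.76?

Closed-loop characteristic equation: s² + 8.1s + K_p·6.6 = 0.
So ω_n = √(6.6K_p) and 2ζω_n = 8.1, giving ζ = 8.1/(2√(6.6K_p)).
Setting ζ = 0.76: √(6.6K_p) = 8.1/(2·0.76) = 5.329, so K_p = 28.4/6.6 = 4.3.

K_p = 4.3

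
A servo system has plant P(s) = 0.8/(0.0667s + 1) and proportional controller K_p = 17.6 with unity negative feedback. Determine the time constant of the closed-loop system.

Closed loop: T(s) = K_p·P/(1+K_p·P) = 14.08/(0.0667s + 1 + 14.08), with pole at s = −(1 + 14.08)/0.0667 = −226.1.
Closed-loop time constant τ = 1/226.1 = 0.00442 s.

τ = 0.00442 s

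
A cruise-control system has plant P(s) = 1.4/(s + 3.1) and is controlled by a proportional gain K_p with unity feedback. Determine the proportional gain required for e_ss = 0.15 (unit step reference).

K_p = 12.5

The loop is type 0, so e_ss(step) = 1/(1 + K_pos) with K_pos = K_p·P(0).
P(0) = 0.4516. Require 1/(1 + K_p·0.4516) = 0.15, so 1 + 0.4516·K_p = 6.667.
K_p = (6.667 − 1)/0.4516 = 12.5.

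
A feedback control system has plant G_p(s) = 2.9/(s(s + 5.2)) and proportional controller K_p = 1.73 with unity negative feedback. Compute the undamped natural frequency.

The closed-loop denominator is s(s+5.2) + 1.73·2.9 = s² + 5.2s + 5.017.
Matching s² + 2ζω_n s + ω_n²: ω_n = √5.017 = 2.24 rad/s and 2ζω_n = 5.2, so ζ = 5.2/(2·2.24) = 1.16.

ω_n = 2.24 rad/s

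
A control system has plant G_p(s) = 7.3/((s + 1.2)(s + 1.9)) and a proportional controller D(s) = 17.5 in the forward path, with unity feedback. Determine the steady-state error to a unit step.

0.0175

The loop is type 0. Static position error constant K_pos = D(0)·G_p(0) = 17.5·3.202 = 56.03.
Steady-state error to a unit step: e_ss = 1/(1+K_pos) = 1/57.03 = 0.0175.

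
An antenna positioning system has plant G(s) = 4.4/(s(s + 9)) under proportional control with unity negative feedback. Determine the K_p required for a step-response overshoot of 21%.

K_p = 23.3

From %OS = 100·exp(−πζ/√(1−ζ²)) = 21%, ζ = −ln(0.21)/√(π²+ln²(0.21)) = 0.4449.
Characteristic equation s² + 9s + 4.4K_p = 0 gives ζ = 9/(2√(4.4K_p)).
Setting ζ = 0.4449: √(4.4K_p) = 9/(2·0.4449) = 10.11, so K_p = 102.3/4.4 = 23.3.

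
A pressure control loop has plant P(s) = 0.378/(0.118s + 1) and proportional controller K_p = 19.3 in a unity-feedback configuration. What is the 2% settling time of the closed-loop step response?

T_s ≈ 0.0569 s

Closed loop: T(s) = K_p·P/(1+K_p·P) = 7.295/(0.118s + 1 + 7.295), with pole at s = −(1 + 7.295)/0.118 = −70.3.
τ = 1/70.3 = 0.01422 s, so 2% settling time ≈ 4τ = 0.0569 s.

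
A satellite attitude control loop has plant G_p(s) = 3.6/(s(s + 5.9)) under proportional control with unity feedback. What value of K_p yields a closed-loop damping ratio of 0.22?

K_p = 49.9

Closed-loop characteristic equation: s² + 5.9s + K_p·3.6 = 0.
So ω_n = √(3.6K_p) and 2ζω_n = 5.9, giving ζ = 5.9/(2√(3.6K_p)).
Setting ζ = 0.22: √(3.6K_p) = 5.9/(2·0.22) = 13.41, so K_p = 179.8/3.6 = 49.9.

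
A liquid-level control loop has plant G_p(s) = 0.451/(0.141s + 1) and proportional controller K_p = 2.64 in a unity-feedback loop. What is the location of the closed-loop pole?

s = -15.54

Closed loop: T(s) = K_p·G_p/(1+K_p·G_p) = 1.191/(0.141s + 1 + 1.191), with pole at s = −(1 + 1.191)/0.141 = −15.54.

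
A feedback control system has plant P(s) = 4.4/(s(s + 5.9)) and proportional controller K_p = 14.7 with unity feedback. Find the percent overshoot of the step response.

29%

From 1 + K_pP(s) = 0: s² + 5.9s + 64.68 = 0 ⇒ ω_n = 8.042, ζ = 0.3668.
%OS = 100·exp(−πζ/√(1−ζ²)) = 100·exp(−π·0.3668/√0.8655) = 29%.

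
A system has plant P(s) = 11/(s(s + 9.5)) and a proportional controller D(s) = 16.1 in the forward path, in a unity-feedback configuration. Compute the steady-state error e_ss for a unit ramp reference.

0.0536

The loop has one pole at the origin (type 1). Velocity error constant K_v = lim_{s→0} s·D(s)P(s) = 16.1·11/9.5 = 18.64.
Steady-state error to a unit ramp: e_ss = 1/K_v = 0.0536.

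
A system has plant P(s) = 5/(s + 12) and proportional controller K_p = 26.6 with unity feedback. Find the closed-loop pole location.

s = -145

Closed-loop transfer function: T(s) = K_p·P(s)/(1 + K_p·P(s)) = 133/(s + 12 + 133) = 133/(s + 145).
The closed-loop pole is at s = −145.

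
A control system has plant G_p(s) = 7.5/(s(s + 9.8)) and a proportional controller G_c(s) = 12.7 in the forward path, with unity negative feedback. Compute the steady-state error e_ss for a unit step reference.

0

The open loop G_c(s)G_p(s) has a pole at the origin (type 1), so the static position error constant is infinite and e_ss = 1/(1+∞) = 0.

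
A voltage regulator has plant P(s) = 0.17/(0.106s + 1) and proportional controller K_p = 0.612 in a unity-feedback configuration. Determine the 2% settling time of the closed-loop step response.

T_s ≈ 0.384 s

Closed loop: T(s) = K_p·P/(1+K_p·P) = 0.104/(0.106s + 1 + 0.104), with pole at s = −(1 + 0.104)/0.106 = −10.42.
τ = 1/10.42 = 0.09601 s, so 2% settling time ≈ 4τ = 0.384 s.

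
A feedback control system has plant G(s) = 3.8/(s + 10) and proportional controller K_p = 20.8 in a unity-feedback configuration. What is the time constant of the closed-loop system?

τ = 0.0112 s

Closed-loop transfer function: T(s) = K_p·G(s)/(1 + K_p·G(s)) = 79.04/(s + 10 + 79.04) = 79.04/(s + 89.04).
Time constant τ = 1/89.04 = 0.0112 s.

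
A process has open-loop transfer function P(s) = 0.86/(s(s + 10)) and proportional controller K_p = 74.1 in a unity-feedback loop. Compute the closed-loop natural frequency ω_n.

ω_n = 7.98 rad/s

1 + K_p·P(s) = 0 gives s² + 10s + 63.73 = 0.
So ω_n² = 63.73 ⇒ ω_n = 7.983 rad/s, and ζ = 10/(2ω_n) = 0.626.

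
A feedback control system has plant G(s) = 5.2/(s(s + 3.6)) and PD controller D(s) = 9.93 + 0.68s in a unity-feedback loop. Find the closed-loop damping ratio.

ζ = 0.497

Forward path: (9.93 + 0.68s)·5.2/(s(s+3.6)). The closed-loop characteristic equation is s² + (3.6 + 5.2·0.68)s + 5.2·9.93 = 0.
That is s² + 7.136s + 51.64 = 0, so ω_n = 7.186 rad/s and ζ = 7.136/(2·7.186) = 0.4965.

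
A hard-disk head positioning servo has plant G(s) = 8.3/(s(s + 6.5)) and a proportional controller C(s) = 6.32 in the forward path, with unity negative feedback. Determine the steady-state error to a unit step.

The open loop C(s)G(s) has a pole at the origin (type 1), so the static position error constant is infinite and e_ss = 1/(1+∞) = 0.

0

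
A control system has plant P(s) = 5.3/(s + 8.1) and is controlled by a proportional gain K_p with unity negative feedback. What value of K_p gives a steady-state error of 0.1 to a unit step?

Steady-state error for a unit step on this type-0 loop is 1/(1 + K_p·P(0)).
P(0) = 0.6543. Require 1/(1 + K_p·0.6543) = 0.1, so 1 + 0.6543·K_p = 10.
K_p = (10 − 1)/0.6543 = 13.8.

K_p = 13.8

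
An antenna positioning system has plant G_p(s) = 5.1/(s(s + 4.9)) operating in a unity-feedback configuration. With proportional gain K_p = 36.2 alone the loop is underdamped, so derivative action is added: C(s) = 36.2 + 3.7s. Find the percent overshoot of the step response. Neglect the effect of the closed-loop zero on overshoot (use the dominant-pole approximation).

0.345%

Forward path: (36.2 + 3.7s)·5.1/(s(s+4.9)). The closed-loop characteristic equation is s² + (4.9 + 5.1·3.7)s + 5.1·36.2 = 0.
That is s² + 23.77s + 184.6 = 0, so ω_n = 13.59 rad/s and ζ = 23.77/(2·13.59) = 0.8747.
%OS = 100·exp(−πζ/√(1−ζ²)) = 0.345%.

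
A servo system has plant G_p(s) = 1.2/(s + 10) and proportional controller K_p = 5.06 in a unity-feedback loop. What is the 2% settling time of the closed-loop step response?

Closed-loop transfer function: T(s) = K_p·G_p(s)/(1 + K_p·G_p(s)) = 6.072/(s + 10 + 6.072) = 6.072/(s + 16.07).
Time constant τ = 1/16.07 = 0.06222 s, so the 2% settling time is about 4τ = 0.249 s.

T_s ≈ 0.249 s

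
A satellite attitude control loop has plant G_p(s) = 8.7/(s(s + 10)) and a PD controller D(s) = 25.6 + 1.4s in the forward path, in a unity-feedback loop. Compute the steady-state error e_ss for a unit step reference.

0

The open loop D(s)G_p(s) has a pole at the origin (type 1), so the static position error constant is infinite and e_ss = 1/(1+∞) = 0.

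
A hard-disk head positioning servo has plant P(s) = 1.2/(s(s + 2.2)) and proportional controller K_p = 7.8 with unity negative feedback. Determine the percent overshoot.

29.8%

Closed-loop characteristic equation: s² + 2.2s + 9.36 = 0, so ω_n = 3.059 rad/s and ζ = 2.2/(2·3.059) = 0.3595.
%OS = 100·exp(−πζ/√(1−ζ²)) = 100·exp(−π·0.3595/√0.8707) = 29.8%.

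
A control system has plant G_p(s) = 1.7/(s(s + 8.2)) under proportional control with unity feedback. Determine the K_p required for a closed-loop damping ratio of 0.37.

K_p = 72.2

Closed-loop characteristic equation: s² + 8.2s + K_p·1.7 = 0.
So ω_n = √(1.7K_p) and 2ζω_n = 8.2, giving ζ = 8.2/(2√(1.7K_p)).
Setting ζ = 0.37: √(1.7K_p) = 8.2/(2·0.37) = 11.08, so K_p = 122.8/1.7 = 72.2.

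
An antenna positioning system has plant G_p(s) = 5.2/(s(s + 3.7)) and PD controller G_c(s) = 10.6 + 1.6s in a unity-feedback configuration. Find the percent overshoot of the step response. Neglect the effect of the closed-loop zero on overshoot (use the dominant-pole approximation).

1.31%

Forward path: (10.6 + 1.6s)·5.2/(s(s+3.7)). The closed-loop characteristic equation is s² + (3.7 + 5.2·1.6)s + 5.2·10.6 = 0.
That is s² + 12.02s + 55.12 = 0, so ω_n = 7.424 rad/s and ζ = 12.02/(2·7.424) = 0.8095.
%OS = 100·exp(−πζ/√(1−ζ²)) = 1.31%.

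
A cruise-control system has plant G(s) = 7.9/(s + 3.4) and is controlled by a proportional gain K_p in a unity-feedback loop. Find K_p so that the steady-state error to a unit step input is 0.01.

Steady-state error for a unit step on this type-0 loop is 1/(1 + K_p·G(0)).
G(0) = 2.324. Require 1/(1 + K_p·2.324) = 0.01, so 1 + 2.324·K_p = 100.
K_p = (100 − 1)/2.324 = 42.6.

K_p = 42.6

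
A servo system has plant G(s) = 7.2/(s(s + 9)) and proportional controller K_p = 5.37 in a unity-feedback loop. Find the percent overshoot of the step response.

From 1 + K_pG(s) = 0: s² + 9s + 38.66 = 0 ⇒ ω_n = 6.218, ζ = 0.7237.
%OS = 100·exp(−πζ/√(1−ζ²)) = 100·exp(−π·0.7237/√0.4763) = 3.71%.

3.71%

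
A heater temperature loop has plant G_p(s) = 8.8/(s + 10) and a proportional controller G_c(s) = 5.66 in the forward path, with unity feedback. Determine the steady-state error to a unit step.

0.167

The loop is type 0. Static position error constant K_pos = G_c(0)·G_p(0) = 5.66·0.88 = 4.981.
Steady-state error to a unit step: e_ss = 1/(1+K_pos) = 1/5.981 = 0.167.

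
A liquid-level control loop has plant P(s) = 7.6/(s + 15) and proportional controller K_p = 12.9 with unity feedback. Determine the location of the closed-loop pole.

Closed-loop transfer function: T(s) = K_p·P(s)/(1 + K_p·P(s)) = 98.04/(s + 15 + 98.04) = 98.04/(s + 113).
The closed-loop pole is at s = −113.

s = -113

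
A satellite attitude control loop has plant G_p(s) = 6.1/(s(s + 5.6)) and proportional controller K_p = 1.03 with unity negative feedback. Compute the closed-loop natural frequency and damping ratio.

The closed-loop denominator is s(s+5.6) + 1.03·6.1 = s² + 5.6s + 6.283.
So ω_n² = 6.283 ⇒ ω_n = 2.507 rad/s, and ζ = 5.6/(2ω_n) = 1.12.

ω_n = 2.51 rad/s, ζ = 1.12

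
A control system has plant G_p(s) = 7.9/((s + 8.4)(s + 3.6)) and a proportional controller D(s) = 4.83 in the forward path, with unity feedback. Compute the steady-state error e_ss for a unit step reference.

The loop is type 0. Static position error constant K_pos = D(0)·G_p(0) = 4.83·0.2612 = 1.262.
Steady-state error to a unit step: e_ss = 1/(1+K_pos) = 1/2.262 = 0.442.

0.442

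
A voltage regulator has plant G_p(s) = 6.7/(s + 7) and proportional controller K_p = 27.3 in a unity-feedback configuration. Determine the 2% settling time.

T_s ≈ 0.0211 s

Closed-loop transfer function: T(s) = K_p·G_p(s)/(1 + K_p·G_p(s)) = 182.9/(s + 7 + 182.9) = 182.9/(s + 189.9).
Time constant τ = 1/189.9 = 0.005266 s, so the 2% settling time is about 4τ = 0.0211 s.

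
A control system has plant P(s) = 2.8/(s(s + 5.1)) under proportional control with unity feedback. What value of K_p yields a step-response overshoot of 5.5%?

From %OS = 100·exp(−πζ/√(1−ζ²)) = 5.5%, ζ = −ln(0.055)/√(π²+ln²(0.055)) = 0.6783.
Characteristic equation s² + 5.1s + 2.8K_p = 0 gives ζ = 5.1/(2√(2.8K_p)).
Setting ζ = 0.6783: √(2.8K_p) = 5.1/(2·0.6783) = 3.759, so K_p = 14.13/2.8 = 5.05.

K_p = 5.05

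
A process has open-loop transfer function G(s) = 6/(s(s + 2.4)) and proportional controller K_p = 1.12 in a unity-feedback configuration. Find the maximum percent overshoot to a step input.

Closed-loop characteristic equation: s² + 2.4s + 6.72 = 0, so ω_n = 2.592 rad/s and ζ = 2.4/(2·2.592) = 0.4629.
%OS = 100·exp(−πζ/√(1−ζ²)) = 100·exp(−π·0.4629/√0.7857) = 19.4%.

19.4%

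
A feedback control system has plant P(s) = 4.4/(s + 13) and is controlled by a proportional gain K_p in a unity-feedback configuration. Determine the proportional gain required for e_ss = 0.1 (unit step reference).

For a type-0 loop with proportional control, e_ss = 1/(1 + K_p·P(0)).
P(0) = 0.3385. Require 1/(1 + K_p·0.3385) = 0.1, so 1 + 0.3385·K_p = 10.
K_p = (10 − 1)/0.3385 = 26.6.

K_p = 26.6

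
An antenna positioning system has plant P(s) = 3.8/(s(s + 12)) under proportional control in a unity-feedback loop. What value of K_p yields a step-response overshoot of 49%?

K_p = 193

From %OS = 100·exp(−πζ/√(1−ζ²)) = 49%, ζ = −ln(0.49)/√(π²+ln²(0.49)) = 0.2214.
Characteristic equation s² + 12s + 3.8K_p = 0 gives ζ = 12/(2√(3.8K_p)).
Setting ζ = 0.2214: √(3.8K_p) = 12/(2·0.2214) = 27.1, so K_p = 734.2/3.8 = 193.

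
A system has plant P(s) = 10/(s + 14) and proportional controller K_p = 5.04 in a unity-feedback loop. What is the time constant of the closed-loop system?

Closed-loop transfer function: T(s) = K_p·P(s)/(1 + K_p·P(s)) = 50.4/(s + 14 + 50.4) = 50.4/(s + 64.4).
Time constant τ = 1/64.4 = 0.0155 s.

τ = 0.0155 s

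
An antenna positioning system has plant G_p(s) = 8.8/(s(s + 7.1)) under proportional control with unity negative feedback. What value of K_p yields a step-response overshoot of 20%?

From %OS = 100·exp(−πζ/√(1−ζ²)) = 20%, ζ = −ln(0.2)/√(π²+ln²(0.2)) = 0.4559.
Characteristic equation s² + 7.1s + 8.8K_p = 0 gives ζ = 7.1/(2√(8.8K_p)).
Setting ζ = 0.4559: √(8.8K_p) = 7.1/(2·0.4559) = 7.786, so K_p = 60.62/8.8 = 6.89.

K_p = 6.89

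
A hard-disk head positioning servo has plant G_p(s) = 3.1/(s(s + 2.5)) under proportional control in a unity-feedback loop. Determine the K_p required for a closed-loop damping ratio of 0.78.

K_p = 0.828

Closed-loop characteristic equation: s² + 2.5s + K_p·3.1 = 0.
So ω_n = √(3.1K_p) and 2ζω_n = 2.5, giving ζ = 2.5/(2√(3.1K_p)).
Setting ζ = 0.78: √(3.1K_p) = 2.5/(2·0.78) = 1.603, so K_p = 2.568/3.1 = 0.828.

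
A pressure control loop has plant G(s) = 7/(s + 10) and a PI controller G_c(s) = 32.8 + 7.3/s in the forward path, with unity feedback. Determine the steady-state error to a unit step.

0

The open loop G_c(s)G(s) has a pole at the origin (type 1), so the static position error constant is infinite and e_ss = 1/(1+∞) = 0.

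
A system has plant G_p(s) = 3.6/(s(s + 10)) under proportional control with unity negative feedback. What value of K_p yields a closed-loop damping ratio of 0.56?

K_p = 22.1

Closed-loop characteristic equation: s² + 10s + K_p·3.6 = 0.
So ω_n = √(3.6K_p) and 2ζω_n = 10, giving ζ = 10/(2√(3.6K_p)).
Setting ζ = 0.56: √(3.6K_p) = 10/(2·0.56) = 8.929, so K_p = 79.72/3.6 = 22.1.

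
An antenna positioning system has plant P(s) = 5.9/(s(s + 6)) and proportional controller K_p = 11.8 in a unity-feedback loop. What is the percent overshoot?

Closed-loop characteristic equation: s² + 6s + 69.62 = 0, so ω_n = 8.344 rad/s and ζ = 6/(2·8.344) = 0.3595.
%OS = 100·exp(−πζ/√(1−ζ²)) = 100·exp(−π·0.3595/√0.8707) = 29.8%.

29.8%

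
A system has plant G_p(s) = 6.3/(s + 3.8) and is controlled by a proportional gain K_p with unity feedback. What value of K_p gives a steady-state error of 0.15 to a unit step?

For a type-0 loop with proportional control, e_ss = 1/(1 + K_p·G_p(0)).
G_p(0) = 1.658. Require 1/(1 + K_p·1.658) = 0.15, so 1 + 1.658·K_p = 6.667.
K_p = (6.667 − 1)/1.658 = 3.42.

K_p = 3.42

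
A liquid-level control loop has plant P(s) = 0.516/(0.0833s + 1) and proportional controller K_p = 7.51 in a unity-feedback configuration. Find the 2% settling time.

Closed loop: T(s) = K_p·P/(1+K_p·P) = 3.875/(0.0833s + 1 + 3.875), with pole at s = −(1 + 3.875)/0.0833 = −58.53.
τ = 1/58.53 = 0.01709 s, so 2% settling time ≈ 4τ = 0.0683 s.

T_s ≈ 0.0683 s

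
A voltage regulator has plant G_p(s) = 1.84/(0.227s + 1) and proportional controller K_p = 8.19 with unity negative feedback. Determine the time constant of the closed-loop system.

τ = 0.0141 s

Closed loop: T(s) = K_p·G_p/(1+K_p·G_p) = 15.07/(0.227s + 1 + 15.07), with pole at s = −(1 + 15.07)/0.227 = −70.79.
Closed-loop time constant τ = 1/70.79 = 0.0141 s.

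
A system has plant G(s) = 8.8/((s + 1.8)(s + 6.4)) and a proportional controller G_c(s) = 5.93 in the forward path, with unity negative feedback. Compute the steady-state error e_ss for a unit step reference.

0.181

The loop is type 0. Static position error constant K_pos = G_c(0)·G(0) = 5.93·0.7639 = 4.53.
Steady-state error to a unit step: e_ss = 1/(1+K_pos) = 1/5.53 = 0.181.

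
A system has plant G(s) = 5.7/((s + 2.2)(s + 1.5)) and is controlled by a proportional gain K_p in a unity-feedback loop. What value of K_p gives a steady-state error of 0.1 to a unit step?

Steady-state error for a unit step on this type-0 loop is 1/(1 + K_p·G(0)).
G(0) = 1.727. Require 1/(1 + K_p·1.727) = 0.1, so 1 + 1.727·K_p = 10.
K_p = (10 − 1)/1.727 = 5.21.

K_p = 5.21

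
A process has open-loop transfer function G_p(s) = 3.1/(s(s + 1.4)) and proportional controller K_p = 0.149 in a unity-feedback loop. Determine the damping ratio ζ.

With unity feedback the closed-loop characteristic equation is s² + 1.4s + 0.149·3.1 = s² + 1.4s + 0.4619 = 0.
So ω_n² = 0.4619 ⇒ ω_n = 0.6796 rad/s, and ζ = 1.4/(2ω_n) = 1.03.

ζ = 1.03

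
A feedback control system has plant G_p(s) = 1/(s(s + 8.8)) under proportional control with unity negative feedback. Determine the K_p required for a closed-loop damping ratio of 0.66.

Closed-loop characteristic equation: s² + 8.8s + K_p·1 = 0.
So ω_n = √(1K_p) and 2ζω_n = 8.8, giving ζ = 8.8/(2√(1K_p)).
Setting ζ = 0.66: √(1K_p) = 8.8/(2·0.66) = 6.667, so K_p = 44.44/1 = 44.4.

K_p = 44.4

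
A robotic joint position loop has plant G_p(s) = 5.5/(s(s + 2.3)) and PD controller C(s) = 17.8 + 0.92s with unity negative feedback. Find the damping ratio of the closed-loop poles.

ζ = 0.372

Forward path: (17.8 + 0.92s)·5.5/(s(s+2.3)). The closed-loop characteristic equation is s² + (2.3 + 5.5·0.92)s + 5.5·17.8 = 0.
That is s² + 7.36s + 97.9 = 0, so ω_n = 9.894 rad/s and ζ = 7.36/(2·9.894) = 0.3719.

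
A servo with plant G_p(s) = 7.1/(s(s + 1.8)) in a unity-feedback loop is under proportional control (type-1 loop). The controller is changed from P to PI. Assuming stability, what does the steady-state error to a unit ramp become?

0

The integrator raises the loop to type 2, so K_v → ∞ and e_ss to a ramp is zero.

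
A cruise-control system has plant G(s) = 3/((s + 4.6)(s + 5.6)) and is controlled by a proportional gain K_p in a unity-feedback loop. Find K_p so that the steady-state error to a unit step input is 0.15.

The loop is type 0, so e_ss(step) = 1/(1 + K_pos) with K_pos = K_p·G(0).
G(0) = 0.1165. Require 1/(1 + K_p·0.1165) = 0.15, so 1 + 0.1165·K_p = 6.667.
K_p = (6.667 − 1)/0.1165 = 48.7.

K_p = 48.7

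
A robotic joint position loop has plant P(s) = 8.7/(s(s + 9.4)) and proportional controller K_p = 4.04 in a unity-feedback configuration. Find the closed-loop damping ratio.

ζ = 0.793

The closed-loop denominator is s(s+9.4) + 4.04·8.7 = s² + 9.4s + 35.15.
Matching s² + 2ζω_n s + ω_n²: ω_n = √35.15 = 5.929 rad/s and 2ζω_n = 9.4, so ζ = 9.4/(2·5.929) = 0.793.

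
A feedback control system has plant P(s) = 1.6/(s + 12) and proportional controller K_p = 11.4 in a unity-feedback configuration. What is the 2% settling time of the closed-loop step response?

T_s ≈ 0.132 s

Closed-loop transfer function: T(s) = K_p·P(s)/(1 + K_p·P(s)) = 18.24/(s + 12 + 18.24) = 18.24/(s + 30.24).
Time constant τ = 1/30.24 = 0.03307 s, so the 2% settling time is about 4τ = 0.132 s.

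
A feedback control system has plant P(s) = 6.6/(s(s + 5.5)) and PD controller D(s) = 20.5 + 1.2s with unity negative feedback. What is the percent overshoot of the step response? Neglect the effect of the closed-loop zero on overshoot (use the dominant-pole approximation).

Forward path: (20.5 + 1.2s)·6.6/(s(s+5.5)). The closed-loop characteristic equation is s² + (5.5 + 6.6·1.2)s + 6.6·20.5 = 0.
That is s² + 13.42s + 135.3 = 0, so ω_n = 11.63 rad/s and ζ = 13.42/(2·11.63) = 0.5769.
%OS = 100·exp(−πζ/√(1−ζ²)) = 10.9%.

10.9%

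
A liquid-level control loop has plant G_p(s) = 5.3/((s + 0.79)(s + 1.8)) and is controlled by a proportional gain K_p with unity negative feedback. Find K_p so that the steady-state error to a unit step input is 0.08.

Steady-state error for a unit step on this type-0 loop is 1/(1 + K_p·G_p(0)).
G_p(0) = 3.727. Require 1/(1 + K_p·3.727) = 0.08, so 1 + 3.727·K_p = 12.5.
K_p = (12.5 − 1)/3.727 = 3.09.

K_p = 3.09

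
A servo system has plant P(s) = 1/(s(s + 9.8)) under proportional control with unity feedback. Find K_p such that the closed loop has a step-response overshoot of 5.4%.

K_p = 51.8

From %OS = 100·exp(−πζ/√(1−ζ²)) = 5.4%, ζ = −ln(0.054)/√(π²+ln²(0.054)) = 0.6806.
Characteristic equation s² + 9.8s + 1K_p = 0 gives ζ = 9.8/(2√(1K_p)).
Setting ζ = 0.6806: √(1K_p) = 9.8/(2·0.6806) = 7.199, so K_p = 51.83/1 = 51.8.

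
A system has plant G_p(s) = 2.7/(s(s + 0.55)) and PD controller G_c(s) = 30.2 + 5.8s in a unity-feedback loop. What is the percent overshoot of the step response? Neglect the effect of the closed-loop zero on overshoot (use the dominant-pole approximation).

Forward path: (30.2 + 5.8s)·2.7/(s(s+0.55)). The closed-loop characteristic equation is s² + (0.55 + 2.7·5.8)s + 2.7·30.2 = 0.
That is s² + 16.21s + 81.54 = 0, so ω_n = 9.03 rad/s and ζ = 16.21/(2·9.03) = 0.8976.
%OS = 100·exp(−πζ/√(1−ζ²)) = 0.167%.

0.167%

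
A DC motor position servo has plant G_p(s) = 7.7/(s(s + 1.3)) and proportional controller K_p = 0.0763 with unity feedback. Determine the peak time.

From 1 + K_pG_p(s) = 0: s² + 1.3s + 0.5875 = 0 ⇒ ω_n = 0.7665, ζ = 0.848.
Damped frequency ω_d = ω_n√(1−ζ²) = 0.4062 rad/s, so peak time T_p = π/ω_d = 7.73 s.

T_p = 7.73 s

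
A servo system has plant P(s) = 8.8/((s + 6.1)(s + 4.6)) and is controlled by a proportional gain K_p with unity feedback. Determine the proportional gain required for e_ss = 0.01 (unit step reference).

Steady-state error for a unit step on this type-0 loop is 1/(1 + K_p·P(0)).
P(0) = 0.3136. Require 1/(1 + K_p·0.3136) = 0.01, so 1 + 0.3136·K_p = 100.
K_p = (100 − 1)/0.3136 = 316.

K_p = 316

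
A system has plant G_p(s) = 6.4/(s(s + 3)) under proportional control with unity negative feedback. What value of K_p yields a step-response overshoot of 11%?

K_p = 1.06

From %OS = 100·exp(−πζ/√(1−ζ²)) = 11%, ζ = −ln(0.11)/√(π²+ln²(0.11)) = 0.5749.
Characteristic equation s² + 3s + 6.4K_p = 0 gives ζ = 3/(2√(6.4K_p)).
Setting ζ = 0.5749: √(6.4K_p) = 3/(2·0.5749) = 2.609, so K_p = 6.808/6.4 = 1.06.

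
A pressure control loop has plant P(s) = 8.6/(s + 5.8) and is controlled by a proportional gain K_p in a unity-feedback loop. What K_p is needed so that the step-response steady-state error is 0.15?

K_p = 3.82

Steady-state error for a unit step on this type-0 loop is 1/(1 + K_p·P(0)).
P(0) = 1.483. Require 1/(1 + K_p·1.483) = 0.15, so 1 + 1.483·K_p = 6.667.
K_p = (6.667 − 1)/1.483 = 3.82.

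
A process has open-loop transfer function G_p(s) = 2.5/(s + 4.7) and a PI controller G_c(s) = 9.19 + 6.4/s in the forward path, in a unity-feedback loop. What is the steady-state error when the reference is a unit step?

0

The open loop G_c(s)G_p(s) has a pole at the origin (type 1), so the static position error constant is infinite and e_ss = 1/(1+∞) = 0.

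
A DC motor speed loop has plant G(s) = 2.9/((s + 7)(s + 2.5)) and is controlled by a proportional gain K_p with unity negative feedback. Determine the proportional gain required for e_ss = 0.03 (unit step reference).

Steady-state error for a unit step on this type-0 loop is 1/(1 + K_p·G(0)).
G(0) = 0.1657. Require 1/(1 + K_p·0.1657) = 0.03, so 1 + 0.1657·K_p = 33.33.
K_p = (33.33 − 1)/0.1657 = 195.

K_p = 195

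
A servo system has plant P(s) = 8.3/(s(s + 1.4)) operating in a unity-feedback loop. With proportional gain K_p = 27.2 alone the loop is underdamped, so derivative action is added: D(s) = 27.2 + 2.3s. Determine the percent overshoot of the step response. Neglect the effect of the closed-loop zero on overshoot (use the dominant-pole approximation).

Forward path: (27.2 + 2.3s)·8.3/(s(s+1.4)). The closed-loop characteristic equation is s² + (1.4 + 8.3·2.3)s + 8.3·27.2 = 0.
That is s² + 20.49s + 225.8 = 0, so ω_n = 15.03 rad/s and ζ = 20.49/(2·15.03) = 0.6818.
%OS = 100·exp(−πζ/√(1−ζ²)) = 5.35%.

5.35%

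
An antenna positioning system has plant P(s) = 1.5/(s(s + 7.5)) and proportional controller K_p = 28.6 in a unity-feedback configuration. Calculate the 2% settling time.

The closed-loop denominator s² + 7.5s + 42.9 gives ω_n = √42.9 = 6.55 and ζ = 7.5/(2ω_n) = 0.5725.
2% settling time T_s ≈ 4/(ζω_n) = 4/3.75 = 1.07 s.

T_s ≈ 1.07 s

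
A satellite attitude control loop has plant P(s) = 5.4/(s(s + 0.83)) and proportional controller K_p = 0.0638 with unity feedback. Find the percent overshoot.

4.32%

Closed-loop characteristic equation: s² + 0.83s + 0.3445 = 0, so ω_n = 0.587 rad/s and ζ = 0.83/(2·0.587) = 0.707.
%OS = 100·exp(−πζ/√(1−ζ²)) = 100·exp(−π·0.707/√0.5001) = 4.32%.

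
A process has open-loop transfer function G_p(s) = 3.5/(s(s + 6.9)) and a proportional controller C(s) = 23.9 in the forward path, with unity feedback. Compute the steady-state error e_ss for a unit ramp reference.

0.0825

The loop has one pole at the origin (type 1). Velocity error constant K_v = lim_{s→0} s·C(s)G_p(s) = 23.9·3.5/6.9 = 12.12.
Steady-state error to a unit ramp: e_ss = 1/K_v = 0.0825.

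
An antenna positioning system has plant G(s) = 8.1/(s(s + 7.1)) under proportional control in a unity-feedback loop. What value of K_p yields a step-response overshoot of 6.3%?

From %OS = 100·exp(−πζ/√(1−ζ²)) = 6.3%, ζ = −ln(0.063)/√(π²+ln²(0.063)) = 0.6606.
Characteristic equation s² + 7.1s + 8.1K_p = 0 gives ζ = 7.1/(2√(8.1K_p)).
Setting ζ = 0.6606: √(8.1K_p) = 7.1/(2·0.6606) = 5.374, so K_p = 28.88/8.1 = 3.56.

K_p = 3.56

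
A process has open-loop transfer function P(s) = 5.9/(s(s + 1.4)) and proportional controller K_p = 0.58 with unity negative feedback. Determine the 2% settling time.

T_s ≈ 5.71 s

From 1 + K_pP(s) = 0: s² + 1.4s + 3.422 = 0 ⇒ ω_n = 1.85, ζ = 0.3784.
2% settling time T_s ≈ 4/(ζω_n) = 4/0.7 = 5.71 s.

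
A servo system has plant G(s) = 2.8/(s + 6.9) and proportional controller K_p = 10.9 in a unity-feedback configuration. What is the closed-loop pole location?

Closed-loop transfer function: T(s) = K_p·G(s)/(1 + K_p·G(s)) = 30.52/(s + 6.9 + 30.52) = 30.52/(s + 37.42).
The closed-loop pole is at s = −37.42.

s = -37.42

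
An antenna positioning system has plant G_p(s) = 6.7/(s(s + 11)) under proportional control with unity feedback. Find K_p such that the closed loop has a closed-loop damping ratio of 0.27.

Closed-loop characteristic equation: s² + 11s + K_p·6.7 = 0.
So ω_n = √(6.7K_p) and 2ζω_n = 11, giving ζ = 11/(2√(6.7K_p)).
Setting ζ = 0.27: √(6.7K_p) = 11/(2·0.27) = 20.37, so K_p = 415/6.7 = 61.9.

K_p = 61.9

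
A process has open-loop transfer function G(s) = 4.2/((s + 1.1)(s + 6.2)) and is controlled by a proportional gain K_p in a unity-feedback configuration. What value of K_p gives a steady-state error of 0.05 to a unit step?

K_p = 30.9

The loop is type 0, so e_ss(step) = 1/(1 + K_pos) with K_pos = K_p·G(0).
G(0) = 0.6158. Require 1/(1 + K_p·0.6158) = 0.05, so 1 + 0.6158·K_p = 20.
K_p = (20 − 1)/0.6158 = 30.9.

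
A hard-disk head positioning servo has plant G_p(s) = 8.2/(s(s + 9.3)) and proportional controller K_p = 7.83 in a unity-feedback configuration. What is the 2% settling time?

Closed-loop characteristic equation: s² + 9.3s + 64.21 = 0, so ω_n = 8.013 rad/s and ζ = 9.3/(2·8.013) = 0.5803.
2% settling time T_s ≈ 4/(ζω_n) = 4/4.65 = 0.86 s.

T_s ≈ 0.86 s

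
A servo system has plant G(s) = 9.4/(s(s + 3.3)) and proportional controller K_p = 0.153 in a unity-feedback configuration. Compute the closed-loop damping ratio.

ζ = 1.38

The closed-loop denominator is s(s+3.3) + 0.153·9.4 = s² + 3.3s + 1.438.
So ω_n² = 1.438 ⇒ ω_n = 1.199 rad/s, and ζ = 3.3/(2ω_n) = 1.38.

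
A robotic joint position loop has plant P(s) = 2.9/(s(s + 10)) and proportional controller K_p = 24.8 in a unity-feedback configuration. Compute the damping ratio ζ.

ζ = 0.59

1 + K_p·P(s) = 0 gives s² + 10s + 71.92 = 0.
So ω_n² = 71.92 ⇒ ω_n = 8.481 rad/s, and ζ = 10/(2ω_n) = 0.59.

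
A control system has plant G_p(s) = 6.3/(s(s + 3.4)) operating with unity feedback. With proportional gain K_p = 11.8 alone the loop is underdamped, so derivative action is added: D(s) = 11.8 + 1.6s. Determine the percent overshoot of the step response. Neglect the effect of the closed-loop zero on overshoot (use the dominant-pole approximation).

1.95%

Forward path: (11.8 + 1.6s)·6.3/(s(s+3.4)). The closed-loop characteristic equation is s² + (3.4 + 6.3·1.6)s + 6.3·11.8 = 0.
That is s² + 13.48s + 74.34 = 0, so ω_n = 8.622 rad/s and ζ = 13.48/(2·8.622) = 0.7817.
%OS = 100·exp(−πζ/√(1−ζ²)) = 1.95%.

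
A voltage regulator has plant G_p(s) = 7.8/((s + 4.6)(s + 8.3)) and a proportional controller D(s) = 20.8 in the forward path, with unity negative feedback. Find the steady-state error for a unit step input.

The loop is type 0. Static position error constant K_pos = D(0)·G_p(0) = 20.8·0.2043 = 4.249.
Steady-state error to a unit step: e_ss = 1/(1+K_pos) = 1/5.249 = 0.19.

0.19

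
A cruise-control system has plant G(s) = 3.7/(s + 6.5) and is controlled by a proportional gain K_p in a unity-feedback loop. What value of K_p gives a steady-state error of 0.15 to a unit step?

For a type-0 loop with proportional control, e_ss = 1/(1 + K_p·G(0)).
G(0) = 0.5692. Require 1/(1 + K_p·0.5692) = 0.15, so 1 + 0.5692·K_p = 6.667.
K_p = (6.667 − 1)/0.5692 = 9.95.

K_p = 9.95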